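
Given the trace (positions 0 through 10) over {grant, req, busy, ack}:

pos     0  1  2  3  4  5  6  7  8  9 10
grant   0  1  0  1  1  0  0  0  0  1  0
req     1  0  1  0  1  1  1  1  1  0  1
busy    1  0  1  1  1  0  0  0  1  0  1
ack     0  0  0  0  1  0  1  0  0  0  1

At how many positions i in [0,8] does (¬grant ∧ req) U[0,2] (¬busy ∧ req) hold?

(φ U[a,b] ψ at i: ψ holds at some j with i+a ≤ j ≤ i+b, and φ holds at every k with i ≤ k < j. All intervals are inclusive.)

3

Evaluate at each i in [0,8]:
  i=0: ✗ (no rhs in [0,2])
  i=1: ✗ (no rhs in [1,3])
  i=2: ✗ (no rhs in [2,4])
  i=3: ✗ (lhs fails at k=3 before rhs at j=5)
  i=4: ✗ (lhs fails at k=4 before rhs at j=5)
  i=5: ✓ (rhs at j=5)
  i=6: ✓ (rhs at j=6)
  i=7: ✓ (rhs at j=7)
  i=8: ✗ (no rhs in [8,10])
Positions where it holds: {5, 6, 7} → 3.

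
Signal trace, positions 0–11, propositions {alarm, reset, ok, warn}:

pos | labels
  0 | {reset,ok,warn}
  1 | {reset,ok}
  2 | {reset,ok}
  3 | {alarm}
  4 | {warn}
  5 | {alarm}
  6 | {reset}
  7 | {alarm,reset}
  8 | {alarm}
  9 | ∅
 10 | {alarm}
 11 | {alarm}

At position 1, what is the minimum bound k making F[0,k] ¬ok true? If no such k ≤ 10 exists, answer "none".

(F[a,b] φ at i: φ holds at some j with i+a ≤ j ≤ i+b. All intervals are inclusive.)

2

Scan j = 1,2,… for ¬ok:
  j=1: fails
  j=2: fails
  j=3: holds
First hit at j=3, so smallest k = 3-1 = 2.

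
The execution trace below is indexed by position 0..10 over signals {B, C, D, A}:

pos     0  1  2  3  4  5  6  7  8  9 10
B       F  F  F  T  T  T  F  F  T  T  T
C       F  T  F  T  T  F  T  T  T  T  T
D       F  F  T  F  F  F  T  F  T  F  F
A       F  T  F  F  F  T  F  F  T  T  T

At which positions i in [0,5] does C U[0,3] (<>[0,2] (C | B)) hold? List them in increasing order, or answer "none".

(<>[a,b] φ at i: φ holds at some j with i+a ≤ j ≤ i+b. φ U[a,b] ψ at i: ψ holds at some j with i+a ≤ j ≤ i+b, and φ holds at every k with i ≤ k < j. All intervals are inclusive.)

Evaluate at each i in [0,5]:
  i=0: ✓ (rhs at j=0)
  i=1: ✓ (rhs at j=1)
  i=2: ✓ (rhs at j=2)
  i=3: ✓ (rhs at j=3)
  i=4: ✓ (rhs at j=4)
  i=5: ✓ (rhs at j=5)

0, 1, 2, 3, 4, 5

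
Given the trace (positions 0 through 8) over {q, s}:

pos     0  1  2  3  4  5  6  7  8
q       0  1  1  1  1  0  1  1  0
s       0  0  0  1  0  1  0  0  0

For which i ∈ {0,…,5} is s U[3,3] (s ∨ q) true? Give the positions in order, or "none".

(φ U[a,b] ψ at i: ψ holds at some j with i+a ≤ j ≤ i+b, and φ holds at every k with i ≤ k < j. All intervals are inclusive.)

Evaluate at each i in [0,5]:
  i=0: ✗ (lhs fails at k=0 before rhs at j=3)
  i=1: ✗ (lhs fails at k=1 before rhs at j=4)
  i=2: ✗ (lhs fails at k=2 before rhs at j=5)
  i=3: ✗ (lhs fails at k=4 before rhs at j=6)
  i=4: ✗ (lhs fails at k=4 before rhs at j=7)
  i=5: ✗ (no rhs in [8,8])

none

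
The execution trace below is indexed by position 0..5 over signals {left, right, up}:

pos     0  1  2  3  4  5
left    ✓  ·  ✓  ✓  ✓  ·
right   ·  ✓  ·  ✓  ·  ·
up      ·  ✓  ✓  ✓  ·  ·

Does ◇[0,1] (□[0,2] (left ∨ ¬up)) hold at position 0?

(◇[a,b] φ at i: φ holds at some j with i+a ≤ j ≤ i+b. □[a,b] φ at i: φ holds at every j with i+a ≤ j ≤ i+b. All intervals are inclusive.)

False

Check □[0,2] (left ∨ ¬up) at each j in [0,1]:
  j=0: fails at 1
  j=1: fails at 1
No position in the window satisfies it → formula fails.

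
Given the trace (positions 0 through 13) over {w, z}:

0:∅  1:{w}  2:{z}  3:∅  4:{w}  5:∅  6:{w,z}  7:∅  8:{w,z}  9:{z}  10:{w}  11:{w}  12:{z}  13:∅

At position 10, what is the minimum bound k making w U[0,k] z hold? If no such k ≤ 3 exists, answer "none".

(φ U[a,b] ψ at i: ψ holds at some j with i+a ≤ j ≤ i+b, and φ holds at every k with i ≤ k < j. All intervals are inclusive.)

Need earliest j ≥ 10 with z, and w at every k in [10,j-1].
  j=10: rhs fails.
  j=11: rhs fails.
  j=12: rhs holds; lhs holds on [10,11]. k = 2.

2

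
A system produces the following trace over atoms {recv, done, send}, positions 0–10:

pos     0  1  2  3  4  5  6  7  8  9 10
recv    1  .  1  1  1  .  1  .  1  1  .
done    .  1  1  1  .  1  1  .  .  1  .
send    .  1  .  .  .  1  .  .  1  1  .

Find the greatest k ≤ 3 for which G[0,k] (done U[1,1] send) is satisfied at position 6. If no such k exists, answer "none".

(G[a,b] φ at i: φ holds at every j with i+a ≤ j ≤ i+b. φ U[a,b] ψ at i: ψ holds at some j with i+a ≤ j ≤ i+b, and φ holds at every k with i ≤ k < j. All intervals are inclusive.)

none

(done U[1,1] send) must hold from j=6 onward; find where it first fails.
  j=6: fails → no k works.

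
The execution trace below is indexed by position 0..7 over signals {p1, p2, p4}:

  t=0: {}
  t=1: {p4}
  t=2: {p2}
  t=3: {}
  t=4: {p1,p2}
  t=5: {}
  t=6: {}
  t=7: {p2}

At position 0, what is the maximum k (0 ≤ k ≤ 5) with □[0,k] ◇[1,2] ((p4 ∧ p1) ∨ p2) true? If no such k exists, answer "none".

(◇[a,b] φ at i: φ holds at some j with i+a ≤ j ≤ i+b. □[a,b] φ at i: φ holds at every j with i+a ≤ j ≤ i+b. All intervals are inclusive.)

◇[1,2] ((p4 ∧ p1) ∨ p2) must hold from j=0 onward; find where it first fails.
  j=0: holds
  j=1: holds
  j=2: holds
  j=3: holds
  j=4: fails
Holds on [0,3], so largest k = 3.

3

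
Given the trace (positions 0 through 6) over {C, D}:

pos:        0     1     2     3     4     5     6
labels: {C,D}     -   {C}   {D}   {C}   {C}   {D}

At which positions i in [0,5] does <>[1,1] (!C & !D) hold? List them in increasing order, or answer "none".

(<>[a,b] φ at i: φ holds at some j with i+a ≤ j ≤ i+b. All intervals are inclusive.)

0

Evaluate at each i in [0,5]:
  i=0: ✓ (witness j=1)
  i=1: ✗ (none in [2,2])
  i=2: ✗ (none in [3,3])
  i=3: ✗ (none in [4,4])
  i=4: ✗ (none in [5,5])
  i=5: ✗ (none in [6,6])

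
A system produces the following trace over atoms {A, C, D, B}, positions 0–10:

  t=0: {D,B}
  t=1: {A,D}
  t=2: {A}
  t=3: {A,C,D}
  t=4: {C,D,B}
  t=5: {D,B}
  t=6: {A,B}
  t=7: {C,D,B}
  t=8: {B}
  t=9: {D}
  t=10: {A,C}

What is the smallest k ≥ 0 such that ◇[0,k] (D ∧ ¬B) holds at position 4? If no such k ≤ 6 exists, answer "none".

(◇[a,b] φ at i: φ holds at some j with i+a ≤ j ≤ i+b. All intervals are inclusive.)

Scan j = 4,5,… for (D ∧ ¬B):
  j=4: fails
  j=5: fails
  j=6: fails
  j=7: fails
  j=8: fails
  j=9: holds
First hit at j=9, so smallest k = 9-4 = 5.

5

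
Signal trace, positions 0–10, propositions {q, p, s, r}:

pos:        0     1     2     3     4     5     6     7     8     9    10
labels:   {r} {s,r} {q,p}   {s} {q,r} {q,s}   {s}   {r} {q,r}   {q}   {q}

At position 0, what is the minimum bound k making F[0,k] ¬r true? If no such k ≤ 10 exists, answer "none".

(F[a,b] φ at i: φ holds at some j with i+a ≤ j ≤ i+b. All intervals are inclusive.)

Scan j = 0,1,… for ¬r:
  j=0: fails
  j=1: fails
  j=2: holds
First hit at j=2, so smallest k = 2-0 = 2.

2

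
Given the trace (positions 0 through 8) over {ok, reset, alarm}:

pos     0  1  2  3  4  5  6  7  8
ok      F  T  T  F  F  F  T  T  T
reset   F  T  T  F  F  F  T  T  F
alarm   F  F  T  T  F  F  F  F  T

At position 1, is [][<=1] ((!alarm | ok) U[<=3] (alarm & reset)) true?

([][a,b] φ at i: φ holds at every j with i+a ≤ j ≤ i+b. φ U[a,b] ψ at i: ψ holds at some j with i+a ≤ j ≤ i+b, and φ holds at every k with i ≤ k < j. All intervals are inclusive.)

Check ((!alarm | ok) U[<=3] (alarm & reset)) at every j in [1,2]:
  j=1: holds
  j=2: holds
All positions satisfy it → formula holds.

Holds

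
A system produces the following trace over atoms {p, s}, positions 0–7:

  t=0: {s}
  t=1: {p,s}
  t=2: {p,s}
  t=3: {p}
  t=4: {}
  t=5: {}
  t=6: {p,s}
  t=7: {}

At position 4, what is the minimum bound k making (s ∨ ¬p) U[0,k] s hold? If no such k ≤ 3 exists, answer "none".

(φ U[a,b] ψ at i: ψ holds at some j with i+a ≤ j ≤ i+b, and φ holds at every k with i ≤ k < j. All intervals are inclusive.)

Need earliest j ≥ 4 with s, and (s ∨ ¬p) at every k in [4,j-1].
  j=4: rhs fails.
  j=5: rhs fails.
  j=6: rhs holds; lhs holds on [4,5]. k = 2.

2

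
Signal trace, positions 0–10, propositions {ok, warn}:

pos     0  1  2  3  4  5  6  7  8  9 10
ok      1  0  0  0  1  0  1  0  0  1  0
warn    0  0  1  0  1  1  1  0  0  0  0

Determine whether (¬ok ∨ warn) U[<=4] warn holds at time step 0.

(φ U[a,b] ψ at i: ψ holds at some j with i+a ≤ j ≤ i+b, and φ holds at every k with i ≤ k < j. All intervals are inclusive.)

Need some j in [0,4] with warn, and (¬ok ∨ warn) at every k in [0,j-1].
  j=0: warn false.
  j=1: warn false.
  j=2: warn holds, but (¬ok ∨ warn) fails at k=0 → not this j.
  j=3: warn false.
  j=4: warn holds, but (¬ok ∨ warn) fails at k=0 → not this j.
No j in the window works → until fails.

No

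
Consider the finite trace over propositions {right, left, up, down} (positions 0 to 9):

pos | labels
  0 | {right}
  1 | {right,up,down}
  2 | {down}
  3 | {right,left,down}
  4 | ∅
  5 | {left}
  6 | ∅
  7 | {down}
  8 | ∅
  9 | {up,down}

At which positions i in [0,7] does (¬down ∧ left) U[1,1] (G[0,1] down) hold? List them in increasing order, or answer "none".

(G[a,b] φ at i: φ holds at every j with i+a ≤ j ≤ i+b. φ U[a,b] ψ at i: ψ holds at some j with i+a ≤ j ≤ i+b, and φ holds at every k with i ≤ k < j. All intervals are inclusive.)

none

Evaluate at each i in [0,7]:
  i=0: ✗ (lhs fails at k=0 before rhs at j=1)
  i=1: ✗ (lhs fails at k=1 before rhs at j=2)
  i=2: ✗ (no rhs in [3,3])
  i=3: ✗ (no rhs in [4,4])
  i=4: ✗ (no rhs in [5,5])
  i=5: ✗ (no rhs in [6,6])
  i=6: ✗ (no rhs in [7,7])
  i=7: ✗ (no rhs in [8,8])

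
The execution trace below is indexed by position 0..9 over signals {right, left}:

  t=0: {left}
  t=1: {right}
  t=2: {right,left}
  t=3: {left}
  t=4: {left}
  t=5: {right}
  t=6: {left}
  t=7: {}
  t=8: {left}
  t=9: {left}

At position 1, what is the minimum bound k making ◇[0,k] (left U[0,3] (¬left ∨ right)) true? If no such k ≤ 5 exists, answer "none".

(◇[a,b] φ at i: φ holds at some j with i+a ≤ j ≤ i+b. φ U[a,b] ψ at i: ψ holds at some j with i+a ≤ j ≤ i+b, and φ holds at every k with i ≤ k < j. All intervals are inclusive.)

0

Scan j = 1,2,… for (left U[0,3] (¬left ∨ right)):
  j=1: holds
First hit at j=1, so smallest k = 1-1 = 0.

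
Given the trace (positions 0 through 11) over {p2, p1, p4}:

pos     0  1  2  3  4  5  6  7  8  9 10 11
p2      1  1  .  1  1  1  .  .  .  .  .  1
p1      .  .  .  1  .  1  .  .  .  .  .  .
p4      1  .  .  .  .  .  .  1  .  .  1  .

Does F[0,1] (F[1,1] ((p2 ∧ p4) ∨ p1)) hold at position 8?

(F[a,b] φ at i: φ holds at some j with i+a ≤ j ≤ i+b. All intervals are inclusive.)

Check F[1,1] ((p2 ∧ p4) ∨ p1) at each j in [8,9]:
  j=8: fails (none in [9,9])
  j=9: fails (none in [10,10])
No position in the window satisfies it → formula fails.

No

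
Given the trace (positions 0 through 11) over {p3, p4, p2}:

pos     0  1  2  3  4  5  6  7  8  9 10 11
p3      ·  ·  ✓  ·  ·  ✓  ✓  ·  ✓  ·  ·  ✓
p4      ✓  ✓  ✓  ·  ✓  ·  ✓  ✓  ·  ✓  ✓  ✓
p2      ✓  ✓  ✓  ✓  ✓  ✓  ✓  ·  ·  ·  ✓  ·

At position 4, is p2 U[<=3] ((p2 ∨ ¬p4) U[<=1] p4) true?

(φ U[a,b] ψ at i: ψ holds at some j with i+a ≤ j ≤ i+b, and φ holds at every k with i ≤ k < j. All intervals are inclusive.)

Holds

Need some j in [4,7] with ((p2 ∨ ¬p4) U[<=1] p4), and p2 at every k in [4,j-1].
  j=4: ((p2 ∨ ¬p4) U[<=1] p4) holds; no prefix to check → satisfied.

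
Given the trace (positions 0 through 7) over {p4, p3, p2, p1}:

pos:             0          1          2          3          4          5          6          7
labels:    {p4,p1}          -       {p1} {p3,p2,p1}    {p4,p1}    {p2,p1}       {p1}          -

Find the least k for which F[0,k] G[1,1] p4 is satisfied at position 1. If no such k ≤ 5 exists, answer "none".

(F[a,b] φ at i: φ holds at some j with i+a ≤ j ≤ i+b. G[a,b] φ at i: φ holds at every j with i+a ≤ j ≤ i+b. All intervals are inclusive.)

Scan j = 1,2,… for G[1,1] p4:
  j=1: fails
  j=2: fails
  j=3: holds
First hit at j=3, so smallest k = 3-1 = 2.

2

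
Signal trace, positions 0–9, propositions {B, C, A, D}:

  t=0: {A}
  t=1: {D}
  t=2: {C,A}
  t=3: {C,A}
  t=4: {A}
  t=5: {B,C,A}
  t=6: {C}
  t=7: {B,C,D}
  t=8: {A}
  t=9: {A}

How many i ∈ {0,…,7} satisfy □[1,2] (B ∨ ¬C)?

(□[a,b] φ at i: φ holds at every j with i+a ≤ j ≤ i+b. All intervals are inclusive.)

3

Evaluate at each i in [0,7]:
  i=0: ✗ (fails at j=2)
  i=1: ✗ (fails at j=2)
  i=2: ✗ (fails at j=3)
  i=3: ✓ (all of [4,5])
  i=4: ✗ (fails at j=6)
  i=5: ✗ (fails at j=6)
  i=6: ✓ (all of [7,8])
  i=7: ✓ (all of [8,9])
Positions where it holds: {3, 6, 7} → 3.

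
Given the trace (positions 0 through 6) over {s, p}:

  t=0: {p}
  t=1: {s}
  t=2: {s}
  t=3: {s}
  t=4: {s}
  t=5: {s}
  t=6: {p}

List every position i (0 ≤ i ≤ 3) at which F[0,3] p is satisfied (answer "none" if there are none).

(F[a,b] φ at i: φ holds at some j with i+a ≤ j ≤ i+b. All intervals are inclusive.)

0, 3

Evaluate at each i in [0,3]:
  i=0: ✓ (witness j=0)
  i=1: ✗ (none in [1,4])
  i=2: ✗ (none in [2,5])
  i=3: ✓ (witness j=6)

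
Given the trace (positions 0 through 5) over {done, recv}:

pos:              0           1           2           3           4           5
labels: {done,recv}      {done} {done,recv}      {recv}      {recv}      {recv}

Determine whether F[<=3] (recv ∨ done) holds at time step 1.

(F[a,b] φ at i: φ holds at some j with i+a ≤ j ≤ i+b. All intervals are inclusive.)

Yes

Check (recv ∨ done) at each j in [1,4]:
  j=1: true
  j=2: true
  j=3: true
  j=4: true
Found at j=1 → formula holds.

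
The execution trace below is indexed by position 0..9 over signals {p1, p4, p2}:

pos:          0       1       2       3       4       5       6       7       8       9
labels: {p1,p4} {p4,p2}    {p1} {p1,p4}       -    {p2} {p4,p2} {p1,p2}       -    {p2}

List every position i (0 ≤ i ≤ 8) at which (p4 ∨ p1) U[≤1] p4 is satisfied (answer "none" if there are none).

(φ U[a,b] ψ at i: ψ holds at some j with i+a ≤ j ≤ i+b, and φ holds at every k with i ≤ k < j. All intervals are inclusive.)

0, 1, 2, 3, 6

Evaluate at each i in [0,8]:
  i=0: ✓ (rhs at j=0)
  i=1: ✓ (rhs at j=1)
  i=2: ✓ (rhs at j=3; lhs holds on [2,2])
  i=3: ✓ (rhs at j=3)
  i=4: ✗ (no rhs in [4,5])
  i=5: ✗ (lhs fails at k=5 before rhs at j=6)
  i=6: ✓ (rhs at j=6)
  i=7: ✗ (no rhs in [7,8])
  i=8: ✗ (no rhs in [8,9])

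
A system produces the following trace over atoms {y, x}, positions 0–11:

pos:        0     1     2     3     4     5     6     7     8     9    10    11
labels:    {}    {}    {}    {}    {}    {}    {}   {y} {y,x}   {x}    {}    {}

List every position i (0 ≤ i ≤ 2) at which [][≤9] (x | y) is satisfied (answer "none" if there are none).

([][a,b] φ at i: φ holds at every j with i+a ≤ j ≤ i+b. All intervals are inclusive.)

none

Evaluate at each i in [0,2]:
  i=0: ✗ (fails at j=0)
  i=1: ✗ (fails at j=1)
  i=2: ✗ (fails at j=2)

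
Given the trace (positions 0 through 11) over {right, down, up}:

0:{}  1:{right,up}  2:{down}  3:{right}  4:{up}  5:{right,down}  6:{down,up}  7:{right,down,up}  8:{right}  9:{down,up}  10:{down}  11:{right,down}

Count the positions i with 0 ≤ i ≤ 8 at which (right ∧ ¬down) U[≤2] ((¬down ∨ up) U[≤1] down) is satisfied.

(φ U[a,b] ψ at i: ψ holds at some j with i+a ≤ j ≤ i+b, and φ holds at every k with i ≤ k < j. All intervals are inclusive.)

Evaluate at each i in [0,8]:
  i=0: ✗ (lhs fails at k=0 before rhs at j=1)
  i=1: ✓ (rhs at j=1)
  i=2: ✓ (rhs at j=2)
  i=3: ✓ (rhs at j=4; lhs holds on [3,3])
  i=4: ✓ (rhs at j=4)
  i=5: ✓ (rhs at j=5)
  i=6: ✓ (rhs at j=6)
  i=7: ✓ (rhs at j=7)
  i=8: ✓ (rhs at j=8)
Positions where it holds: {1, 2, 3, 4, 5, 6, 7, 8} → 8.

8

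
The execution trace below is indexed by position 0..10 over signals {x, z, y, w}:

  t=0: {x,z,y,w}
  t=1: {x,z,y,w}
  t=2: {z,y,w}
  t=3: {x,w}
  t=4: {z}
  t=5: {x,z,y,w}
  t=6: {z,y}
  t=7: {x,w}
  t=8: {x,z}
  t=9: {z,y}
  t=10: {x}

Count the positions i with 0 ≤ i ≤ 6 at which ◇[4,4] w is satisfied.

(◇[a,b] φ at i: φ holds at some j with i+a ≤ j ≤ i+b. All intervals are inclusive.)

Evaluate at each i in [0,6]:
  i=0: ✗ (none in [4,4])
  i=1: ✓ (witness j=5)
  i=2: ✗ (none in [6,6])
  i=3: ✓ (witness j=7)
  i=4: ✗ (none in [8,8])
  i=5: ✗ (none in [9,9])
  i=6: ✗ (none in [10,10])
Positions where it holds: {1, 3} → 2.

2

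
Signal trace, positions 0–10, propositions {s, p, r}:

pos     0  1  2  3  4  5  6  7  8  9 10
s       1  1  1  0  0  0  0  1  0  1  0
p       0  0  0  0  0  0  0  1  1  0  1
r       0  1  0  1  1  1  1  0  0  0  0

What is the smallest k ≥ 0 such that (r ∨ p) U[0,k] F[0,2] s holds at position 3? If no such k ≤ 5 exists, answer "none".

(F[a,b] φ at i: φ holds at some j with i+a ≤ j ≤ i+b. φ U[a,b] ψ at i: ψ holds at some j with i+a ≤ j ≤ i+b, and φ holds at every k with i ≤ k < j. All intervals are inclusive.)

2

Need earliest j ≥ 3 with F[0,2] s, and (r ∨ p) at every k in [3,j-1].
  j=3: rhs fails.
  j=4: rhs fails.
  j=5: rhs holds; lhs holds on [3,4]. k = 2.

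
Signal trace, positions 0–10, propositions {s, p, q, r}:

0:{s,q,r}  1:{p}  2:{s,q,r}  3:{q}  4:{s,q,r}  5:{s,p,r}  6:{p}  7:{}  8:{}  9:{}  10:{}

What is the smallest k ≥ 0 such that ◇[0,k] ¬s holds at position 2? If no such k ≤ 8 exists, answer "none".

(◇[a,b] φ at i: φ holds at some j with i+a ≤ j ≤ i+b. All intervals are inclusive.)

1

Scan j = 2,3,… for ¬s:
  j=2: fails
  j=3: holds
First hit at j=3, so smallest k = 3-2 = 1.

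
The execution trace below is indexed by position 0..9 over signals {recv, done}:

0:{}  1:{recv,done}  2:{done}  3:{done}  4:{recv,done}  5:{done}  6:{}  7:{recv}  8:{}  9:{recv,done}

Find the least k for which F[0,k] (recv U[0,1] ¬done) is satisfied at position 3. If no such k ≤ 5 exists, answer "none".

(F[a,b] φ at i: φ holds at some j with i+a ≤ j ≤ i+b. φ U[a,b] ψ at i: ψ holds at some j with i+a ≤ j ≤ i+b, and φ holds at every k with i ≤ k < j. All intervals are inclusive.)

Scan j = 3,4,… for (recv U[0,1] ¬done):
  j=3: fails
  j=4: fails
  j=5: fails
  j=6: holds
First hit at j=6, so smallest k = 6-3 = 3.

3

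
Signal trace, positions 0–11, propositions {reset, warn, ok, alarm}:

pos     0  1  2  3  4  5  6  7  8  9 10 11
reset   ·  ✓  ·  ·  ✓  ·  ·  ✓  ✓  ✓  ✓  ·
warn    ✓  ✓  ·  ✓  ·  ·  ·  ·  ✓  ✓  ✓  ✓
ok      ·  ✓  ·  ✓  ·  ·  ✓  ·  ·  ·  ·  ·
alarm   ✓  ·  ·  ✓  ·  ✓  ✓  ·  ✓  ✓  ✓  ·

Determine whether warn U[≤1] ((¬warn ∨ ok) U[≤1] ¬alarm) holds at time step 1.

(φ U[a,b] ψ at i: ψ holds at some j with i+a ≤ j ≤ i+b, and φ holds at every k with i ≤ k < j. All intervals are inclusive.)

Need some j in [1,2] with ((¬warn ∨ ok) U[≤1] ¬alarm), and warn at every k in [1,j-1].
  j=1: ((¬warn ∨ ok) U[≤1] ¬alarm) holds; no prefix to check → satisfied.

True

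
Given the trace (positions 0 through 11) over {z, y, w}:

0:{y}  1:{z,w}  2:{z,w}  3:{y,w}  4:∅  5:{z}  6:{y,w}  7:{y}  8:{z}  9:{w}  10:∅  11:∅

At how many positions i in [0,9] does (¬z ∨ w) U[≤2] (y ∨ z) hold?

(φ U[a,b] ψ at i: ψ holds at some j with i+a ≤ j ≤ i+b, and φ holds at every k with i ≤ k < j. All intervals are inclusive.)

Evaluate at each i in [0,9]:
  i=0: ✓ (rhs at j=0)
  i=1: ✓ (rhs at j=1)
  i=2: ✓ (rhs at j=2)
  i=3: ✓ (rhs at j=3)
  i=4: ✓ (rhs at j=5; lhs holds on [4,4])
  i=5: ✓ (rhs at j=5)
  i=6: ✓ (rhs at j=6)
  i=7: ✓ (rhs at j=7)
  i=8: ✓ (rhs at j=8)
  i=9: ✗ (no rhs in [9,11])
Positions where it holds: {0, 1, 2, 3, 4, 5, 6, 7, 8} → 9.

9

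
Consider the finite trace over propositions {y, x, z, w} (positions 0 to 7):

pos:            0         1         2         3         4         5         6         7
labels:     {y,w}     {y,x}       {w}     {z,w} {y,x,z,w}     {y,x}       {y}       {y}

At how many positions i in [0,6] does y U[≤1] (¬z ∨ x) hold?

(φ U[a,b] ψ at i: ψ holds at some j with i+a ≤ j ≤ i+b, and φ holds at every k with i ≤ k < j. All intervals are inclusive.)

Evaluate at each i in [0,6]:
  i=0: ✓ (rhs at j=0)
  i=1: ✓ (rhs at j=1)
  i=2: ✓ (rhs at j=2)
  i=3: ✗ (lhs fails at k=3 before rhs at j=4)
  i=4: ✓ (rhs at j=4)
  i=5: ✓ (rhs at j=5)
  i=6: ✓ (rhs at j=6)
Positions where it holds: {0, 1, 2, 4, 5, 6} → 6.

6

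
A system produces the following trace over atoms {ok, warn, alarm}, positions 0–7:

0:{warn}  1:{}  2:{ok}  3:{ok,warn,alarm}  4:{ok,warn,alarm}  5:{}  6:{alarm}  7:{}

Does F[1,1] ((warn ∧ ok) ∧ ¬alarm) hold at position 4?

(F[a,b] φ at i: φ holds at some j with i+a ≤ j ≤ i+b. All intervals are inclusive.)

Check ((warn ∧ ok) ∧ ¬alarm) at each j in [5,5]:
  j=5: false
No position in the window satisfies it → formula fails.

No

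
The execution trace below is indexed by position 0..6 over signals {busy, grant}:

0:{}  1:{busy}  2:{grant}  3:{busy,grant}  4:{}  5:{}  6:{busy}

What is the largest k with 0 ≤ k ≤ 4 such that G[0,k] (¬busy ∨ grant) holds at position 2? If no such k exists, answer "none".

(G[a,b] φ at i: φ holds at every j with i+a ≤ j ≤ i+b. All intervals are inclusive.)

3

(¬busy ∨ grant) must hold from j=2 onward; find where it first fails.
  j=2: holds
  j=3: holds
  j=4: holds
  j=5: holds
  j=6: fails
Holds on [2,5], so largest k = 3.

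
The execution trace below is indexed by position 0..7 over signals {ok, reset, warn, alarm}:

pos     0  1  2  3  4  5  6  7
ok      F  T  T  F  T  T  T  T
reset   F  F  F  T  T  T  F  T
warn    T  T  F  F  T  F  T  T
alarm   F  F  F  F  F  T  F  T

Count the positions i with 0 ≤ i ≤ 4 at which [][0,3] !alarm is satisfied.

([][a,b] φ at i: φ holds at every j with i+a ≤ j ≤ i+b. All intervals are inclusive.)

Evaluate at each i in [0,4]:
  i=0: ✓ (all of [0,3])
  i=1: ✓ (all of [1,4])
  i=2: ✗ (fails at j=5)
  i=3: ✗ (fails at j=5)
  i=4: ✗ (fails at j=5)
Positions where it holds: {0, 1} → 2.

2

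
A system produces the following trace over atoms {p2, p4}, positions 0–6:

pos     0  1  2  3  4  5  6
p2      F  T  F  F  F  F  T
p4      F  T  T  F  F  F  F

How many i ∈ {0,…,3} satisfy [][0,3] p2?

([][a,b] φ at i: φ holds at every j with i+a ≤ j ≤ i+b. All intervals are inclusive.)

Evaluate at each i in [0,3]:
  i=0: ✗ (fails at j=0)
  i=1: ✗ (fails at j=2)
  i=2: ✗ (fails at j=2)
  i=3: ✗ (fails at j=3)
Positions where it holds: {} → 0.

0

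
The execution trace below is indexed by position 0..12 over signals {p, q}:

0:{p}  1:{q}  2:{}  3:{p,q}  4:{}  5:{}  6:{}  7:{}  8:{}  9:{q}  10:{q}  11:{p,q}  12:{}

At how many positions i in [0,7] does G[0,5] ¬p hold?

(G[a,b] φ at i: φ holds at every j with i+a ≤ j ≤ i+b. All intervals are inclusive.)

Evaluate at each i in [0,7]:
  i=0: ✗ (fails at j=0)
  i=1: ✗ (fails at j=3)
  i=2: ✗ (fails at j=3)
  i=3: ✗ (fails at j=3)
  i=4: ✓ (all of [4,9])
  i=5: ✓ (all of [5,10])
  i=6: ✗ (fails at j=11)
  i=7: ✗ (fails at j=11)
Positions where it holds: {4, 5} → 2.

2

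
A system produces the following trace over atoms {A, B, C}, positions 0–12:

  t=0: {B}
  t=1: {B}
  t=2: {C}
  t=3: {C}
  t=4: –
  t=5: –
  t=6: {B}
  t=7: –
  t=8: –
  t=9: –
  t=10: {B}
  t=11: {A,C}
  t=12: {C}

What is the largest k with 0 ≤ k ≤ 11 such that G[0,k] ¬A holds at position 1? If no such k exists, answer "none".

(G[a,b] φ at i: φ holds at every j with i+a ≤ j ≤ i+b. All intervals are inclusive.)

¬A must hold from j=1 onward; find where it first fails.
  j=1: holds
  j=2: holds
  j=3: holds
  j=4: holds
  j=5: holds
  j=6: holds
  j=7: holds
  j=8: holds
  j=9: holds
  j=10: holds
  j=11: fails
Holds on [1,10], so largest k = 9.

9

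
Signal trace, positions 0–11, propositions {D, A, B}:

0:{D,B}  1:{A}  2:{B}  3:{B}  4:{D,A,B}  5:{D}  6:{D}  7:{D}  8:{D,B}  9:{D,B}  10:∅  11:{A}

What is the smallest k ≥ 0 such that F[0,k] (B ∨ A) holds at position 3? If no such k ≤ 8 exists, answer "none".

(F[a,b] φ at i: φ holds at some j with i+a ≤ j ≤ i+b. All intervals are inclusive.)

0

Scan j = 3,4,… for (B ∨ A):
  j=3: holds
First hit at j=3, so smallest k = 3-3 = 0.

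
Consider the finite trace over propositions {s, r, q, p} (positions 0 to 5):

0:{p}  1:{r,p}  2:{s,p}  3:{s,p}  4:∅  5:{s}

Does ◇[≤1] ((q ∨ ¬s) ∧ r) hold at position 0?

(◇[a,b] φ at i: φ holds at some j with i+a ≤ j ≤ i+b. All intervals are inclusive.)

Check ((q ∨ ¬s) ∧ r) at each j in [0,1]:
  j=0: false
  j=1: true
Found at j=1 → formula holds.

True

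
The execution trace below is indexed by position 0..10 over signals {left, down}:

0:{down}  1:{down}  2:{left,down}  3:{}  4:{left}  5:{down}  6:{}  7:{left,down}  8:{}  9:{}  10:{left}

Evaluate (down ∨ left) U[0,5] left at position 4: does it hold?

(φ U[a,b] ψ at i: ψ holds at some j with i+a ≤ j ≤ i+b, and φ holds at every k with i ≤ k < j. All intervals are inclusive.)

Yes

Need some j in [4,9] with left, and (down ∨ left) at every k in [4,j-1].
  j=4: left holds; no prefix to check → satisfied.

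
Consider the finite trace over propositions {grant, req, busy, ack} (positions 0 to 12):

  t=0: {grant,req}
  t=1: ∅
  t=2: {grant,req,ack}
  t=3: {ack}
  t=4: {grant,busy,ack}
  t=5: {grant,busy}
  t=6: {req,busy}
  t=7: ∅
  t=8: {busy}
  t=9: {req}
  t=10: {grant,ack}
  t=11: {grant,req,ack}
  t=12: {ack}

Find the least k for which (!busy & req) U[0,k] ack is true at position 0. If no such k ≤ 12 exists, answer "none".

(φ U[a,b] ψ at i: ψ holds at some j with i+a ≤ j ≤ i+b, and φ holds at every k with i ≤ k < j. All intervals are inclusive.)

Need earliest j ≥ 0 with ack, and (!busy & req) at every k in [0,j-1].
  j=0: rhs fails.
  j=1: rhs fails.
  j=2: rhs holds but lhs fails at k=1.
  j=3: rhs holds but lhs fails at k=1.
  j=4: rhs holds but lhs fails at k=1.
  j=5: rhs fails.
  j=6: rhs fails.
  j=7: rhs fails.
  j=8: rhs fails.
  j=9: rhs fails.
  j=10: rhs holds but lhs fails at k=1.
  j=11: rhs holds but lhs fails at k=1.
  j=12: rhs holds but lhs fails at k=1.
No witness within the range → none.

none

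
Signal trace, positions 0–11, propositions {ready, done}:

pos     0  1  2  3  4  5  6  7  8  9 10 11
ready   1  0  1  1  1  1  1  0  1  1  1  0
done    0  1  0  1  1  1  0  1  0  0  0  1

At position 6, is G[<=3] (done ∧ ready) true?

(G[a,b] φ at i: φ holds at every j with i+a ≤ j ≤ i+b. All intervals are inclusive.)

False

Check (done ∧ ready) at every j in [6,9]:
  j=6: false
  j=7: false
  j=8: false
  j=9: false
Fails at j=6 → formula fails.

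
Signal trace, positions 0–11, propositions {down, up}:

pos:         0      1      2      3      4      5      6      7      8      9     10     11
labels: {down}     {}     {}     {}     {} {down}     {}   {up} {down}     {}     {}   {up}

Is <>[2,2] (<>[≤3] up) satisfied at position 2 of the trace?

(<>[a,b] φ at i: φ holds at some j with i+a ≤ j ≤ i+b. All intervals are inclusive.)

Check <>[≤3] up at each j in [4,4]:
  j=4: holds (witness at 7)
Found at j=4 → formula holds.

Holds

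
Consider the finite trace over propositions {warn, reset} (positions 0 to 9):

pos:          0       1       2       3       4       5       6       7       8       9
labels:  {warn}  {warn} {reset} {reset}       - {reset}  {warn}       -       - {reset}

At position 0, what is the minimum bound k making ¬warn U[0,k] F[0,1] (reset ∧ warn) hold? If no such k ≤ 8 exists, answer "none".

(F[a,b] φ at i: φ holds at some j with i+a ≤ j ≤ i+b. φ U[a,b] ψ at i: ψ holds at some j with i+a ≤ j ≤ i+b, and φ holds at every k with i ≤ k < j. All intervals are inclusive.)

none

Need earliest j ≥ 0 with F[0,1] (reset ∧ warn), and ¬warn at every k in [0,j-1].
  j=0: rhs fails.
  j=1: rhs fails.
  j=2: rhs fails.
  j=3: rhs fails.
  j=4: rhs fails.
  j=5: rhs fails.
  j=6: rhs fails.
  j=7: rhs fails.
  j=8: rhs fails.
No witness within the range → none.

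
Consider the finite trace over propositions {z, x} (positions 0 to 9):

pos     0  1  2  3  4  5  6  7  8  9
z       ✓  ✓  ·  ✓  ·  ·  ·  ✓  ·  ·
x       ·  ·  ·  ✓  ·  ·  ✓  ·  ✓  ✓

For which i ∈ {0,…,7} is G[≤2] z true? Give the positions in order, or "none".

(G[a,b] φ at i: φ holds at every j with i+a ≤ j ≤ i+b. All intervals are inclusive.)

none

Evaluate at each i in [0,7]:
  i=0: ✗ (fails at j=2)
  i=1: ✗ (fails at j=2)
  i=2: ✗ (fails at j=2)
  i=3: ✗ (fails at j=4)
  i=4: ✗ (fails at j=4)
  i=5: ✗ (fails at j=5)
  i=6: ✗ (fails at j=6)
  i=7: ✗ (fails at j=8)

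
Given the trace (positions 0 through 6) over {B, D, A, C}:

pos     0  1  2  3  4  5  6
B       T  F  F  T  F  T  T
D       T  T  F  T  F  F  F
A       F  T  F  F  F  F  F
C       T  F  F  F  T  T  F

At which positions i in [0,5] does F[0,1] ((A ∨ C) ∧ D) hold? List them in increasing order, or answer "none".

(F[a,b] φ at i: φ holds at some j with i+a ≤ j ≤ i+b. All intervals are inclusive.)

0, 1

Evaluate at each i in [0,5]:
  i=0: ✓ (witness j=0)
  i=1: ✓ (witness j=1)
  i=2: ✗ (none in [2,3])
  i=3: ✗ (none in [3,4])
  i=4: ✗ (none in [4,5])
  i=5: ✗ (none in [5,6])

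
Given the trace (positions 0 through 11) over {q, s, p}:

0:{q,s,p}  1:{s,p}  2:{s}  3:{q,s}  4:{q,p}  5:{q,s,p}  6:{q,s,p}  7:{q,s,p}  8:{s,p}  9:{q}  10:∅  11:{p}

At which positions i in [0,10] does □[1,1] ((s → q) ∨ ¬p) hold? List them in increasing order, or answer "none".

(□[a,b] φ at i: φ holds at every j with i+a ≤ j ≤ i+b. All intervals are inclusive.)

Evaluate at each i in [0,10]:
  i=0: ✗ (fails at j=1)
  i=1: ✓ (all of [2,2])
  i=2: ✓ (all of [3,3])
  i=3: ✓ (all of [4,4])
  i=4: ✓ (all of [5,5])
  i=5: ✓ (all of [6,6])
  i=6: ✓ (all of [7,7])
  i=7: ✗ (fails at j=8)
  i=8: ✓ (all of [9,9])
  i=9: ✓ (all of [10,10])
  i=10: ✓ (all of [11,11])

1, 2, 3, 4, 5, 6, 8, 9, 10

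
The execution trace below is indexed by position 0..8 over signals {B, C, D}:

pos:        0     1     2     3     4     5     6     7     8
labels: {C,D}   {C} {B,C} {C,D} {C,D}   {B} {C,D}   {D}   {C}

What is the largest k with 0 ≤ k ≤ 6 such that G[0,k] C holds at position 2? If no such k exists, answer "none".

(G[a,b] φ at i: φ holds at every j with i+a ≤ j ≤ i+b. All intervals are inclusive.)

2

C must hold from j=2 onward; find where it first fails.
  j=2: holds
  j=3: holds
  j=4: holds
  j=5: fails
Holds on [2,4], so largest k = 2.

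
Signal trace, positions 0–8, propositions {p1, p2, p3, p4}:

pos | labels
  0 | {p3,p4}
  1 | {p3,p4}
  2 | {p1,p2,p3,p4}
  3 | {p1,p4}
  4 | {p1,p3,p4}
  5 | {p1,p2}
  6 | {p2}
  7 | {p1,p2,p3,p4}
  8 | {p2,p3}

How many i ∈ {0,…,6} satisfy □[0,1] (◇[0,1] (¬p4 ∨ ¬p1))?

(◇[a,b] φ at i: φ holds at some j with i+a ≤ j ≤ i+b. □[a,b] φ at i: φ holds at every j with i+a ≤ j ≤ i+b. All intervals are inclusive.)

4

Evaluate at each i in [0,6]:
  i=0: ✓ (all of [0,1])
  i=1: ✗ (fails at j=2)
  i=2: ✗ (fails at j=2)
  i=3: ✗ (fails at j=3)
  i=4: ✓ (all of [4,5])
  i=5: ✓ (all of [5,6])
  i=6: ✓ (all of [6,7])
Positions where it holds: {0, 4, 5, 6} → 4.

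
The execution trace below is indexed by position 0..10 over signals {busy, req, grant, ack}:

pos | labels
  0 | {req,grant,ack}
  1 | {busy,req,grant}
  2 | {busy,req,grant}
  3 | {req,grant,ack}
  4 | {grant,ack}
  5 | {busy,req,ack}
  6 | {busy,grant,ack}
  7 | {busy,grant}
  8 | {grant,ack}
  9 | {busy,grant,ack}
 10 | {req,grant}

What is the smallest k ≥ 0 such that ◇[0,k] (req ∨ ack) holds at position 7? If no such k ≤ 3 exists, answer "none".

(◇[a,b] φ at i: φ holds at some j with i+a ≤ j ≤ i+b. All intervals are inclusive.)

1

Scan j = 7,8,… for (req ∨ ack):
  j=7: fails
  j=8: holds
First hit at j=8, so smallest k = 8-7 = 1.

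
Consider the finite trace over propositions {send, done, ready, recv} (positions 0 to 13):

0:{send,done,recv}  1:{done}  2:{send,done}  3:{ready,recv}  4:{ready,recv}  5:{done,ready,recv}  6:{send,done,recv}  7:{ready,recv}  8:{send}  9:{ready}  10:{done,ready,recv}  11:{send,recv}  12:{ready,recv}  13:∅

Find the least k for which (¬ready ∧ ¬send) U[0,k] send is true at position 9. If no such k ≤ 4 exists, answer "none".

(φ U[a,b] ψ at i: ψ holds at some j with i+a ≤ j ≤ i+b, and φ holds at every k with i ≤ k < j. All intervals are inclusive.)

Need earliest j ≥ 9 with send, and (¬ready ∧ ¬send) at every k in [9,j-1].
  j=9: rhs fails.
  j=10: rhs fails.
  j=11: rhs holds but lhs fails at k=9.
  j=12: rhs fails.
  j=13: rhs fails.
No witness within the range → none.

none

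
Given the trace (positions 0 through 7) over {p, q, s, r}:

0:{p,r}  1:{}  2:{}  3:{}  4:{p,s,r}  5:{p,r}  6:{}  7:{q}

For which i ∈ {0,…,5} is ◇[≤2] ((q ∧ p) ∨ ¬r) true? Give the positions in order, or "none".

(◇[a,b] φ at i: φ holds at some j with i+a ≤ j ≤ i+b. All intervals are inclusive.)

0, 1, 2, 3, 4, 5

Evaluate at each i in [0,5]:
  i=0: ✓ (witness j=1)
  i=1: ✓ (witness j=1)
  i=2: ✓ (witness j=2)
  i=3: ✓ (witness j=3)
  i=4: ✓ (witness j=6)
  i=5: ✓ (witness j=6)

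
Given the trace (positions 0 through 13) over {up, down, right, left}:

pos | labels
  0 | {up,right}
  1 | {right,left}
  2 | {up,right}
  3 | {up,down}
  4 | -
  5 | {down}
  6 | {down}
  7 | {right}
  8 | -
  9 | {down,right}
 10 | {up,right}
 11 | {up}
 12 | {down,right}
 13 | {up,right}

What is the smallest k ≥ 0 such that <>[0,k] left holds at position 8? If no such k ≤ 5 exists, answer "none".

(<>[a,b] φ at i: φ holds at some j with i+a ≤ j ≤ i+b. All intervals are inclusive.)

none

Scan j = 8,9,… for left:
  j=8: fails
  j=9: fails
  j=10: fails
  j=11: fails
  j=12: fails
  j=13: fails
No j in [8,13] satisfies it → none.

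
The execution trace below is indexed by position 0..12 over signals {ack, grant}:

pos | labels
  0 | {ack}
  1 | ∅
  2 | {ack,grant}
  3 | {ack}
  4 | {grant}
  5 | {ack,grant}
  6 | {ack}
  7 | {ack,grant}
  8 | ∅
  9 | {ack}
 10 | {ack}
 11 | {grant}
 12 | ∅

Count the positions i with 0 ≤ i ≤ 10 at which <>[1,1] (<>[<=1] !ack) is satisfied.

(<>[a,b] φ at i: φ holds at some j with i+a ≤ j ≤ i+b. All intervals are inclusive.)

Evaluate at each i in [0,10]:
  i=0: ✓ (witness j=1)
  i=1: ✗ (none in [2,2])
  i=2: ✓ (witness j=3)
  i=3: ✓ (witness j=4)
  i=4: ✗ (none in [5,5])
  i=5: ✗ (none in [6,6])
  i=6: ✓ (witness j=7)
  i=7: ✓ (witness j=8)
  i=8: ✗ (none in [9,9])
  i=9: ✓ (witness j=10)
  i=10: ✓ (witness j=11)
Positions where it holds: {0, 2, 3, 6, 7, 9, 10} → 7.

7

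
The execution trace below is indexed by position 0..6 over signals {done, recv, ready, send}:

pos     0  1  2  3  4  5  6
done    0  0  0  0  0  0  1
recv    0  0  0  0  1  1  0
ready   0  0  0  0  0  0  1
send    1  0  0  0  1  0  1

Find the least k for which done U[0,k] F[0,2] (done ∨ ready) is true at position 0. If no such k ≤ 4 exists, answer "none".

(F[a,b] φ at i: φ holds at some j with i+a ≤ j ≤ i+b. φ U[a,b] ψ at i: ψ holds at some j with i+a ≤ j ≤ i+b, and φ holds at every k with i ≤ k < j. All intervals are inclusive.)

Need earliest j ≥ 0 with F[0,2] (done ∨ ready), and done at every k in [0,j-1].
  j=0: rhs fails.
  j=1: rhs fails.
  j=2: rhs fails.
  j=3: rhs fails.
  j=4: rhs holds but lhs fails at k=0.
No witness within the range → none.

none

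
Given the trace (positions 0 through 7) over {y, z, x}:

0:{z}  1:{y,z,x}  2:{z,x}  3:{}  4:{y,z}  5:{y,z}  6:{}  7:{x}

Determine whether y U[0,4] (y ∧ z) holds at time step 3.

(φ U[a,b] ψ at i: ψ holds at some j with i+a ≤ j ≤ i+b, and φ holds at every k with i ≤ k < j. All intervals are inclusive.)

Does not hold

Need some j in [3,7] with (y ∧ z), and y at every k in [3,j-1].
  j=3: (y ∧ z) false.
  j=4: (y ∧ z) holds, but y fails at k=3 → not this j.
  j=5: (y ∧ z) holds, but y fails at k=3 → not this j.
  j=6: (y ∧ z) false.
  j=7: (y ∧ z) false.
No j in the window works → until fails.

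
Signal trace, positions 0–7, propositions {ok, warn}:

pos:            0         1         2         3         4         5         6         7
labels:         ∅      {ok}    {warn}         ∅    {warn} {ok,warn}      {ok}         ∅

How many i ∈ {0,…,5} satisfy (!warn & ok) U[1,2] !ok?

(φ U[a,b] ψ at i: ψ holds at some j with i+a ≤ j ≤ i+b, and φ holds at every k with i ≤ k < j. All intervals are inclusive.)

1

Evaluate at each i in [0,5]:
  i=0: ✗ (lhs fails at k=0 before rhs at j=2)
  i=1: ✓ (rhs at j=2; lhs holds on [1,1])
  i=2: ✗ (lhs fails at k=2 before rhs at j=3)
  i=3: ✗ (lhs fails at k=3 before rhs at j=4)
  i=4: ✗ (no rhs in [5,6])
  i=5: ✗ (lhs fails at k=5 before rhs at j=7)
Positions where it holds: {1} → 1.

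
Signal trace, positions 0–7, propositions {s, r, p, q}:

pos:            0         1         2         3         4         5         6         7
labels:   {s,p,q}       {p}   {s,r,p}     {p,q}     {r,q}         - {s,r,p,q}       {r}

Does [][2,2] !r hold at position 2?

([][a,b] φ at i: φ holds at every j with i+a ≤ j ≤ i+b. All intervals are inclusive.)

False

Check !r at every j in [4,4]:
  j=4: false
Fails at j=4 → formula fails.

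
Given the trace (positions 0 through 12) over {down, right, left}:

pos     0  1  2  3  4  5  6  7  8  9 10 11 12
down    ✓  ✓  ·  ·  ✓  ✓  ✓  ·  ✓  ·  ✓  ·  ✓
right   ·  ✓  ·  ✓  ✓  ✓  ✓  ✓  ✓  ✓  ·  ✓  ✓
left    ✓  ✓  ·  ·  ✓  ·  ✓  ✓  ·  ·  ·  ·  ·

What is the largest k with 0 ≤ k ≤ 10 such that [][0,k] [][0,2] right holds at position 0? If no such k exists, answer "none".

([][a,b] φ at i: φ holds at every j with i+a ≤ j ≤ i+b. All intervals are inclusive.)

none

[][0,2] right must hold from j=0 onward; find where it first fails.
  j=0: fails → no k works.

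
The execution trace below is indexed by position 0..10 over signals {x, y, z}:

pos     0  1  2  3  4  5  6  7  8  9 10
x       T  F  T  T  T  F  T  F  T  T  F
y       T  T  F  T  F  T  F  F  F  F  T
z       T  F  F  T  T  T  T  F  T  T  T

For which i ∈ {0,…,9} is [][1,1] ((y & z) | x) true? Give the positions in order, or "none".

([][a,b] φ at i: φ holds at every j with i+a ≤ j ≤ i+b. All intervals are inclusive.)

1, 2, 3, 4, 5, 7, 8, 9

Evaluate at each i in [0,9]:
  i=0: ✗ (fails at j=1)
  i=1: ✓ (all of [2,2])
  i=2: ✓ (all of [3,3])
  i=3: ✓ (all of [4,4])
  i=4: ✓ (all of [5,5])
  i=5: ✓ (all of [6,6])
  i=6: ✗ (fails at j=7)
  i=7: ✓ (all of [8,8])
  i=8: ✓ (all of [9,9])
  i=9: ✓ (all of [10,10])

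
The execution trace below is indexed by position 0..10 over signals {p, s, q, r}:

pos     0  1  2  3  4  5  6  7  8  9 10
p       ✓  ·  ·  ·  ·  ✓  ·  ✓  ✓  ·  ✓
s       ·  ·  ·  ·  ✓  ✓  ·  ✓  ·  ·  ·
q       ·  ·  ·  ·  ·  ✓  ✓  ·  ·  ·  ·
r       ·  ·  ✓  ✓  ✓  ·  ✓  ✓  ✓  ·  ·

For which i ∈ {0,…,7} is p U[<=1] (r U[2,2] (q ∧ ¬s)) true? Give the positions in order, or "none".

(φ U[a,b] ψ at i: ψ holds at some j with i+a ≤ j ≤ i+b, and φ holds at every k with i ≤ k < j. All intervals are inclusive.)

none

Evaluate at each i in [0,7]:
  i=0: ✗ (no rhs in [0,1])
  i=1: ✗ (no rhs in [1,2])
  i=2: ✗ (no rhs in [2,3])
  i=3: ✗ (no rhs in [3,4])
  i=4: ✗ (no rhs in [4,5])
  i=5: ✗ (no rhs in [5,6])
  i=6: ✗ (no rhs in [6,7])
  i=7: ✗ (no rhs in [7,8])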